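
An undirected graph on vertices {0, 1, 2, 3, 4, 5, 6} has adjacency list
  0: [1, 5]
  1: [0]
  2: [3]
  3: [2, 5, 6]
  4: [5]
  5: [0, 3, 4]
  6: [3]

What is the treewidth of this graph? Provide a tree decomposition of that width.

Treewidth 1.
One such decomposition:
Bags: B1 = {3, 5}  B2 = {3, 6}  B3 = {0, 5}  B4 = {2, 3}  B5 = {4, 5}  B6 = {0, 1}
Tree: B1–B2, B1–B3, B2–B4, B1–B5, B3–B6

Each bag holds 2 vertices, so the decomposition has width 1, which upper-bounds the treewidth. G has an edge, so its treewidth is at least 1. Combining the bounds, tw(G) = 1.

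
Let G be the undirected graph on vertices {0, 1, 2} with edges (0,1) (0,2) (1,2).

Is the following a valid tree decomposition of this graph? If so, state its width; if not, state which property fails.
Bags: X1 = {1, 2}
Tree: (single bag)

A tree decomposition must satisfy three properties: every vertex lies in some bag; for every edge, both endpoints lie together in some bag; and for every vertex, the bags containing it form a connected subtree. Here vertex 0 appears in no bag, so the decomposition is invalid.

No — vertex 0 appears in no bag.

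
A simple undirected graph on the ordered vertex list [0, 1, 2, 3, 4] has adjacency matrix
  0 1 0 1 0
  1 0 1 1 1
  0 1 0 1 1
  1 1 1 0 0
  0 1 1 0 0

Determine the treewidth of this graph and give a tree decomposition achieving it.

Every bag has size at most 3, so the width is 3 − 1 = 2 and tw(G) ≤ 2. Conversely, {0, 1, 3} is a clique of size 3, and the vertices of any clique must share a bag in every tree decomposition; so some bag has ≥ 3 vertices and tw(G) ≥ 2. Therefore the treewidth is 2.

Treewidth 2.
One such decomposition:
Bags: B1 = {1, 2, 4}  B2 = {1, 2, 3}  B3 = {0, 1, 3}
Tree: B1–B2, B2–B3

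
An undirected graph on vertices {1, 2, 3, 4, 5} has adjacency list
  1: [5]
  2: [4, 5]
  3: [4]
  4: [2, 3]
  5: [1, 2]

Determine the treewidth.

A width-1 tree decomposition is:
Bags: B1 = {3, 4}  B2 = {2, 4}  B3 = {2, 5}  B4 = {1, 5}
Tree: B1–B2, B2–B3, B3–B4
Every bag has size at most 2, so the width is 2 − 1 = 1 and tw(G) ≤ 1. Any graph with an edge has treewidth ≥ 1, and G has the edge 3–4. Hence tw(G) = 1 exactly.

1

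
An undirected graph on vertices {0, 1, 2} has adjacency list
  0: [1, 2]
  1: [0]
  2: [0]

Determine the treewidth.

1

A width-1 tree decomposition is:
Bags: B1 = {0, 2}  B2 = {0, 1}
Tree: B1–B2
Each bag holds 2 vertices, so the decomposition has width 1, which upper-bounds the treewidth. G has an edge, so its treewidth is at least 1. Hence tw(G) = 1 exactly.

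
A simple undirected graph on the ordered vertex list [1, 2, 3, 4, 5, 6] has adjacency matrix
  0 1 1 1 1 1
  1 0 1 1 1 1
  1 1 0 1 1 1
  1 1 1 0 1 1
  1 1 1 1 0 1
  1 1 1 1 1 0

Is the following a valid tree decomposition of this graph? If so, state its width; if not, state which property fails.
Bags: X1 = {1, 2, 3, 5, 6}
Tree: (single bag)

A tree decomposition must satisfy three properties: every vertex lies in some bag; for every edge, both endpoints lie together in some bag; and for every vertex, the bags containing it form a connected subtree. Here vertex 4 appears in no bag, so the decomposition is invalid.

No — vertex 4 appears in no bag.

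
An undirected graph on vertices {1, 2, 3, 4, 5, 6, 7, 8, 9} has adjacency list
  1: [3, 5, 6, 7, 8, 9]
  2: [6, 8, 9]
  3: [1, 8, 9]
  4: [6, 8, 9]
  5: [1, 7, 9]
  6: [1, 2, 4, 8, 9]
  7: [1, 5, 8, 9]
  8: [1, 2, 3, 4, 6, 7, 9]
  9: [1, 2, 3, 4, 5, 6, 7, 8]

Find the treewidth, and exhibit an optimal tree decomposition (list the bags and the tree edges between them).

Each bag holds 4 vertices, so the decomposition has width 3, which upper-bounds the treewidth. For the lower bound, the 4 vertices {1, 3, 8, 9} are pairwise adjacent, and any tree decomposition puts a clique entirely inside one bag — forcing width ≥ 3. Hence tw(G) = 3 exactly.

Treewidth 3.
One optimal decomposition is:
Bags: B1 = {1, 6, 8, 9}  B2 = {1, 3, 8, 9}  B3 = {1, 7, 8, 9}  B4 = {1, 5, 7, 9}  B5 = {2, 6, 8, 9}  B6 = {4, 6, 8, 9}
Tree: B1–B2, B2–B3, B3–B4, B1–B5, B5–B6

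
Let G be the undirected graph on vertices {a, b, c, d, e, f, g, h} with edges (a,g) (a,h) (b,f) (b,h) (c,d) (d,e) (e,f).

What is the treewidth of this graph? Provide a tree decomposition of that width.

Each bag holds 2 vertices, so the decomposition has width 1, which upper-bounds the treewidth. Since G has at least one edge (e.g. c–d), it is not an edgeless graph, so tw(G) ≥ 1. Hence tw(G) = 1 exactly.

Treewidth 1.
Bags: B1 = {c, d}  B2 = {d, e}  B3 = {e, f}  B4 = {b, f}  B5 = {b, h}  B6 = {a, h}  B7 = {a, g}
Tree: B1–B2, B2–B3, B3–B4, B4–B5, B5–B6, B6–B7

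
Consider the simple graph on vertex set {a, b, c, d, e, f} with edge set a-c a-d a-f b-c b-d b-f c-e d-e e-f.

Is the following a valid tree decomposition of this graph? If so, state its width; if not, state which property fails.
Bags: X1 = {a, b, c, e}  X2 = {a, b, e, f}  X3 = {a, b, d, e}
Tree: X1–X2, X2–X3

Every vertex of G appears in some bag (union = {a, b, c, d, e, f}); every edge is covered by a bag; and for each vertex v the set of bags containing v is connected in the bag tree. The decomposition is therefore valid. The largest bag has 4 vertices, so the width is 3.

Yes; width 3.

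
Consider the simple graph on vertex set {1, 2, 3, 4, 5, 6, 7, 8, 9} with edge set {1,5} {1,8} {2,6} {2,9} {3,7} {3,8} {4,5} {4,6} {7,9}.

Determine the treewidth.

2

A width-2 tree decomposition is:
Bags: B1 = {2, 6, 9}  B2 = {6, 7, 9}  B3 = {3, 6, 7}  B4 = {3, 6, 8}  B5 = {1, 6, 8}  B6 = {1, 5, 6}  B7 = {4, 5, 6}
Tree: B1–B2, B2–B3, B3–B4, B4–B5, B5–B6, B6–B7
Each bag holds 3 vertices, so the decomposition has width 2, which upper-bounds the treewidth. For the lower bound, G contains the cycle 6–2–9–7–3–8–1–5–4–6, so G is not a forest; only forests have treewidth ≤ 1, hence tw(G) ≥ 2. The upper and lower bounds meet at 2, so that is the treewidth.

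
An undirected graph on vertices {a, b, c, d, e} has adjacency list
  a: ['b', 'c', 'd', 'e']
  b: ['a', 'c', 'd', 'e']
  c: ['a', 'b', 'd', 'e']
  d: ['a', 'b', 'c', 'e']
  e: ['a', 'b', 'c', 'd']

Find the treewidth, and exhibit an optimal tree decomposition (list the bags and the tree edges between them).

Treewidth 4.
Bags: B1 = {a, b, c, d, e}
Tree: (single bag)

With just one bag of size 5, the width is 5 − 1 = 4, so tw(G) ≤ 4. For the lower bound, the 5 vertices {a, b, c, d, e} are pairwise adjacent, and any tree decomposition puts a clique entirely inside one bag — forcing width ≥ 4. The upper and lower bounds meet at 4, so that is the treewidth.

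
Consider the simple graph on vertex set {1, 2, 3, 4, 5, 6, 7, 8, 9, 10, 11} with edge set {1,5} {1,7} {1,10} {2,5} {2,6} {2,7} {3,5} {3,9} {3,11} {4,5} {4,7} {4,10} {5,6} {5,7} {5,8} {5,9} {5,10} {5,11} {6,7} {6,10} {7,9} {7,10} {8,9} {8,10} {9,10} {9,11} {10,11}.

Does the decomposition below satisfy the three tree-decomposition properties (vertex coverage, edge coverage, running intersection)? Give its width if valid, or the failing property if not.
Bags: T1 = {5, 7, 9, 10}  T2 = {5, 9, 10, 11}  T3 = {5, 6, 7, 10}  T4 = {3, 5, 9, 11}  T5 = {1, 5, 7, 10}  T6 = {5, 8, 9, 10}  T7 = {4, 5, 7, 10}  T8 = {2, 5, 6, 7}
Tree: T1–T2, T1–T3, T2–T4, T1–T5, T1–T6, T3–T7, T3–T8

Yes; width 3.

Every vertex of G appears in some bag (union = {1, 2, 3, 4, 5, 6, 7, 8, 9, 10, 11}); every edge is covered by a bag; and for each vertex v the set of bags containing v is connected in the bag tree. The decomposition is therefore valid. The largest bag has 4 vertices, so the width is 3.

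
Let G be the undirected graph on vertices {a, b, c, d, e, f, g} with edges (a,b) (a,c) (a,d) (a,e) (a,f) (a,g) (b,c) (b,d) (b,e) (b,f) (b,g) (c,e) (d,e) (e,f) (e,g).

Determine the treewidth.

A width-3 tree decomposition is:
Bags: B1 = {a, b, d, e}  B2 = {a, b, c, e}  B3 = {a, b, e, g}  B4 = {a, b, e, f}
Tree: B1–B2, B1–B3, B3–B4
Every bag has size at most 4, so the width is 4 − 1 = 3 and tw(G) ≤ 3. For the lower bound, the 4 vertices {a, b, d, e} are pairwise adjacent, and any tree decomposition puts a clique entirely inside one bag — forcing width ≥ 3. The upper and lower bounds meet at 3, so that is the treewidth.

3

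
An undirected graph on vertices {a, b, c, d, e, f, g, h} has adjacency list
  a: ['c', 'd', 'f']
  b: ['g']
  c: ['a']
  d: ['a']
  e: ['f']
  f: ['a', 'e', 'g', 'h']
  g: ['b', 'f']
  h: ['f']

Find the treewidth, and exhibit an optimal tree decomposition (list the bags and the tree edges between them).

Every bag has size at most 2, so the width is 2 − 1 = 1 and tw(G) ≤ 1. Any graph with an edge has treewidth ≥ 1, and G has the edge g–f. Hence tw(G) = 1 exactly.

Treewidth 1.
One optimal decomposition is:
Bags: B1 = {f, g}  B2 = {f, h}  B3 = {a, f}  B4 = {e, f}  B5 = {b, g}  B6 = {a, d}  B7 = {a, c}
Tree: B1–B2, B1–B3, B2–B4, B1–B5, B3–B6, B6–B7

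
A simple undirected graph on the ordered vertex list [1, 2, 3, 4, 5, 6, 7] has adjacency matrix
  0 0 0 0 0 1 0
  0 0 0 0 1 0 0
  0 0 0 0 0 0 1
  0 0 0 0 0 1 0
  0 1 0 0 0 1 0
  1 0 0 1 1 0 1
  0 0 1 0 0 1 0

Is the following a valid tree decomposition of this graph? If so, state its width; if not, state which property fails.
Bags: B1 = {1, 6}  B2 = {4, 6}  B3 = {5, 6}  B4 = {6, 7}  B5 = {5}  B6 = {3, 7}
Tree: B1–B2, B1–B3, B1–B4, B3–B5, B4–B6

No — vertex 2 appears in no bag.

A tree decomposition must satisfy three properties: every vertex lies in some bag; for every edge, both endpoints lie together in some bag; and for every vertex, the bags containing it form a connected subtree. Here vertex 2 appears in no bag, so the decomposition is invalid.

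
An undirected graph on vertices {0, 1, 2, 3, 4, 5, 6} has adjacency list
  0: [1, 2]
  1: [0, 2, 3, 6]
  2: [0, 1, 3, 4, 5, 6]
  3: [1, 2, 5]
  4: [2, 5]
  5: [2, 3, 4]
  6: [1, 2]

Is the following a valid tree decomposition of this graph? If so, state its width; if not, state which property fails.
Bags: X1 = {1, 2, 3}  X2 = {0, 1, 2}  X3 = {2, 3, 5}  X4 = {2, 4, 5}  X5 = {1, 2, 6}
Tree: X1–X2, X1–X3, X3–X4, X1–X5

Yes; width 2.

Every vertex of G appears in some bag (union = {0, 1, 2, 3, 4, 5, 6}); every edge is covered by a bag; and for each vertex v the set of bags containing v is connected in the bag tree. The decomposition is therefore valid. The largest bag has 3 vertices, so the width is 2.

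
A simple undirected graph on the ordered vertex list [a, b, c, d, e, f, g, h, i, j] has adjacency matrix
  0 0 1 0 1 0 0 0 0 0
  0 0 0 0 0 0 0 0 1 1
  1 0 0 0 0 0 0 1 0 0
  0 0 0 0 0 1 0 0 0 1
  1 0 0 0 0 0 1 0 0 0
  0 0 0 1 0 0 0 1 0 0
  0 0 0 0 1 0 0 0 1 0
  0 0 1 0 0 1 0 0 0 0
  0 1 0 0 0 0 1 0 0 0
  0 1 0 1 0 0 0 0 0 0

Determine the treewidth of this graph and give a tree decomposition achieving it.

The largest bag has 3 vertices, giving width 2; this decomposition certifies tw(G) ≤ 2. Since c–h–f–d–j–b–i–g–e–a–c is a cycle in G, G is not acyclic. Forests are exactly the graphs of treewidth ≤ 1, so tw(G) ≥ 2. Hence tw(G) = 2 exactly.

Treewidth 2.
One optimal decomposition is:
Bags: B1 = {c, f, h}  B2 = {c, d, f}  B3 = {c, d, j}  B4 = {b, c, j}  B5 = {b, c, i}  B6 = {c, g, i}  B7 = {c, e, g}  B8 = {a, c, e}
Tree: B1–B2, B2–B3, B3–B4, B4–B5, B5–B6, B6–B7, B7–B8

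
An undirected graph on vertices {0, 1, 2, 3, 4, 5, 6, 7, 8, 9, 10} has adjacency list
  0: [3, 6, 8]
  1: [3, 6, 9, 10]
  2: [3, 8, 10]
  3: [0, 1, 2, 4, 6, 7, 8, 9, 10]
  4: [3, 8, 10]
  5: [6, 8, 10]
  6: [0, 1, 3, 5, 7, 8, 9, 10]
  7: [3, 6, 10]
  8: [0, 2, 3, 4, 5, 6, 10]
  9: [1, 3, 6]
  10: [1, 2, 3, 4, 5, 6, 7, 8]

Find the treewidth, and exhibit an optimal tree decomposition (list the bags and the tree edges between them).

Treewidth 3.
Bags: B1 = {0, 3, 6, 8}  B2 = {3, 6, 8, 10}  B3 = {3, 6, 7, 10}  B4 = {2, 3, 8, 10}  B5 = {3, 4, 8, 10}  B6 = {1, 3, 6, 10}  B7 = {1, 3, 6, 9}  B8 = {5, 6, 8, 10}
Tree: B1–B2, B2–B3, B2–B4, B4–B5, B2–B6, B6–B7, B2–B8

Each bag holds 4 vertices, so the decomposition has width 3, which upper-bounds the treewidth. Conversely, {2, 3, 8, 10} is a clique of size 4, and the vertices of any clique must share a bag in every tree decomposition; so some bag has ≥ 4 vertices and tw(G) ≥ 3. Combining the bounds, tw(G) = 3.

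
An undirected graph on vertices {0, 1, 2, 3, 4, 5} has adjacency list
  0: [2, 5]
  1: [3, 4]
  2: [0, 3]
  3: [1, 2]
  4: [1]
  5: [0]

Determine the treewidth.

A width-1 tree decomposition is:
Bags: B1 = {1, 4}  B2 = {1, 3}  B3 = {2, 3}  B4 = {0, 2}  B5 = {0, 5}
Tree: B1–B2, B2–B3, B3–B4, B4–B5
Every bag has size at most 2, so the width is 2 − 1 = 1 and tw(G) ≤ 1. Any graph with an edge has treewidth ≥ 1, and G has the edge 4–1. Combining the bounds, tw(G) = 1.

1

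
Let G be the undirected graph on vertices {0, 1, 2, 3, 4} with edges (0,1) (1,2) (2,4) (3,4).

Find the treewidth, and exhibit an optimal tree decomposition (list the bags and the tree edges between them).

Each bag holds 2 vertices, so the decomposition has width 1, which upper-bounds the treewidth. Any graph with an edge has treewidth ≥ 1, and G has the edge 0–1. Therefore the treewidth is 1.

Treewidth 1.
One such decomposition:
Bags: B1 = {0, 1}  B2 = {1, 2}  B3 = {2, 4}  B4 = {3, 4}
Tree: B1–B2, B2–B3, B3–B4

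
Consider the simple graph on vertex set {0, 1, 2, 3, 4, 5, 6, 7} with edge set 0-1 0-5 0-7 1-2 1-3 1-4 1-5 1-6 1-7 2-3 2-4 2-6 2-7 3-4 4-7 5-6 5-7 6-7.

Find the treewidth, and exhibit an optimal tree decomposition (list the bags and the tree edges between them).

Every bag has size at most 4, so the width is 4 − 1 = 3 and tw(G) ≤ 3. Conversely, {1, 2, 3, 4} is a clique of size 4, and the vertices of any clique must share a bag in every tree decomposition; so some bag has ≥ 4 vertices and tw(G) ≥ 3. Hence tw(G) = 3 exactly.

Treewidth 3.
One optimal decomposition is:
Bags: B1 = {1, 2, 4, 7}  B2 = {1, 2, 6, 7}  B3 = {1, 2, 3, 4}  B4 = {1, 5, 6, 7}  B5 = {0, 1, 5, 7}
Tree: B1–B2, B1–B3, B2–B4, B4–B5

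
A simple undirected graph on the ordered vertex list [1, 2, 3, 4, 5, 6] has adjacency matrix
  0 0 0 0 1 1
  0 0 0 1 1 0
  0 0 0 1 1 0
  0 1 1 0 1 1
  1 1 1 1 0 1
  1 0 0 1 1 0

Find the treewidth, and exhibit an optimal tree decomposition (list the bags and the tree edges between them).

Treewidth 2.
One optimal decomposition is:
Bags: B1 = {4, 5, 6}  B2 = {2, 4, 5}  B3 = {3, 4, 5}  B4 = {1, 5, 6}
Tree: B1–B2, B1–B3, B1–B4

Each bag holds 3 vertices, so the decomposition has width 2, which upper-bounds the treewidth. On the other hand G contains the 3-clique {1, 5, 6}. A clique must lie in a single bag of any decomposition, so no decomposition can have width below 2. Hence tw(G) = 2 exactly.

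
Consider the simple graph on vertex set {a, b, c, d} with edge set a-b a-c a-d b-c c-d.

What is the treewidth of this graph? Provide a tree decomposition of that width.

Each bag holds 3 vertices, so the decomposition has width 2, which upper-bounds the treewidth. Conversely, {a, c, d} is a clique of size 3, and the vertices of any clique must share a bag in every tree decomposition; so some bag has ≥ 3 vertices and tw(G) ≥ 2. Therefore the treewidth is 2.

Treewidth 2.
Bags: B1 = {a, b, c}  B2 = {a, c, d}
Tree: B1–B2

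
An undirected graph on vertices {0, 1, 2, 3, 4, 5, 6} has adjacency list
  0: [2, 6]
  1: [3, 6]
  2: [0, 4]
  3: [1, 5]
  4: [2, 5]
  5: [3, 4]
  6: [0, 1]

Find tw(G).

2

A width-2 tree decomposition is:
Bags: B1 = {3, 4, 5}  B2 = {2, 3, 4}  B3 = {0, 2, 3}  B4 = {0, 3, 6}  B5 = {1, 3, 6}
Tree: B1–B2, B2–B3, B3–B4, B4–B5
The largest bag has 3 vertices, giving width 2; this decomposition certifies tw(G) ≤ 2. The edges 3–5–4–2–0–6–1–3 form a cycle, so G is not a tree and its treewidth is at least 2. Combining the bounds, tw(G) = 2.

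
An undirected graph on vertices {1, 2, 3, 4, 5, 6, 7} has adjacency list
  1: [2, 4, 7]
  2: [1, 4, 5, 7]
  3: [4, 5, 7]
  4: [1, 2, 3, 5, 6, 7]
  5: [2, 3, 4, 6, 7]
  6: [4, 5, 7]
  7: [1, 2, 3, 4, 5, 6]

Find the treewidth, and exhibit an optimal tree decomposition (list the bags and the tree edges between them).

The largest bag has 4 vertices, giving width 3; this decomposition certifies tw(G) ≤ 3. For the lower bound, the 4 vertices {1, 2, 4, 7} are pairwise adjacent, and any tree decomposition puts a clique entirely inside one bag — forcing width ≥ 3. Combining the bounds, tw(G) = 3.

Treewidth 3.
One such decomposition:
Bags: B1 = {2, 4, 5, 7}  B2 = {4, 5, 6, 7}  B3 = {1, 2, 4, 7}  B4 = {3, 4, 5, 7}
Tree: B1–B2, B1–B3, B2–B4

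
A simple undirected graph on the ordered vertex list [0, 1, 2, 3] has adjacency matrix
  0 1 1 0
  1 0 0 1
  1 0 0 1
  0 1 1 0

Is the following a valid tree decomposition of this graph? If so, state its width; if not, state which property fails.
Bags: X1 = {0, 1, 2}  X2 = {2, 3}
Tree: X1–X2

A tree decomposition must satisfy three properties: every vertex lies in some bag; for every edge, both endpoints lie together in some bag; and for every vertex, the bags containing it form a connected subtree. Here edge (1,3) lies in no bag, so the decomposition is invalid.

No — edge (1,3) lies in no bag.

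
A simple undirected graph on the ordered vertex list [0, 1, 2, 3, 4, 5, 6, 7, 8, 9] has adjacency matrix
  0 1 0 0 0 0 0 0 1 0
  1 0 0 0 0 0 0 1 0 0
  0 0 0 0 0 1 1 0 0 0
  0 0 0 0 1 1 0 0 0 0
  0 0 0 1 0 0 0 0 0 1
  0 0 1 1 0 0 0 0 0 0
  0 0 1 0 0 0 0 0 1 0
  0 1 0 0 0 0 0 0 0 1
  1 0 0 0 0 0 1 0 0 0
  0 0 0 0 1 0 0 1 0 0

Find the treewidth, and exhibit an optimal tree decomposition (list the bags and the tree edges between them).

Each bag holds 3 vertices, so the decomposition has width 2, which upper-bounds the treewidth. The edges 3–4–9–7–1–0–8–6–2–5–3 form a cycle, so G is not a tree and its treewidth is at least 2. Hence tw(G) = 2 exactly.

Treewidth 2.
One optimal decomposition is:
Bags: B1 = {3, 4, 9}  B2 = {3, 7, 9}  B3 = {1, 3, 7}  B4 = {0, 1, 3}  B5 = {0, 3, 8}  B6 = {3, 6, 8}  B7 = {2, 3, 6}  B8 = {2, 3, 5}
Tree: B1–B2, B2–B3, B3–B4, B4–B5, B5–B6, B6–B7, B7–B8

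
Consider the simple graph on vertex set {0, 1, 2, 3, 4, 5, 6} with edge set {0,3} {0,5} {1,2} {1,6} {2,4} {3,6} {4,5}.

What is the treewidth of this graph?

A width-2 tree decomposition is:
Bags: B1 = {0, 3, 5}  B2 = {3, 5, 6}  B3 = {1, 5, 6}  B4 = {1, 2, 5}  B5 = {2, 4, 5}
Tree: B1–B2, B2–B3, B3–B4, B4–B5
The largest bag has 3 vertices, giving width 2; this decomposition certifies tw(G) ≤ 2. The edges 5–0–3–6–1–2–4–5 form a cycle, so G is not a tree and its treewidth is at least 2. Combining the bounds, tw(G) = 2.

2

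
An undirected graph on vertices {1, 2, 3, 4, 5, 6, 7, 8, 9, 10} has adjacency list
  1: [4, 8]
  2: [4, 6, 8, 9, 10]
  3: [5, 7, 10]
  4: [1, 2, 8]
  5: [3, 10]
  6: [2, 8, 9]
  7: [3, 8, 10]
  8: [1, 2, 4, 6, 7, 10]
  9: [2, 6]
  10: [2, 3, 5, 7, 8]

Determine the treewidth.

A width-2 tree decomposition is:
Bags: B1 = {7, 8, 10}  B2 = {3, 7, 10}  B3 = {2, 8, 10}  B4 = {2, 4, 8}  B5 = {2, 6, 8}  B6 = {3, 5, 10}  B7 = {2, 6, 9}  B8 = {1, 4, 8}
Tree: B1–B2, B1–B3, B3–B4, B3–B5, B2–B6, B5–B7, B4–B8
Every bag has size at most 3, so the width is 3 − 1 = 2 and tw(G) ≤ 2. On the other hand G contains the 3-clique {1, 4, 8}. A clique must lie in a single bag of any decomposition, so no decomposition can have width below 2. Hence tw(G) = 2 exactly.

2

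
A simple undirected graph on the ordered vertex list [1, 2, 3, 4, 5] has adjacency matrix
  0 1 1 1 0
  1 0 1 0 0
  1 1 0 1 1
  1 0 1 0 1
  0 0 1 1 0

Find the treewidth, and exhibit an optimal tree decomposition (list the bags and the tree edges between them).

Every bag has size at most 3, so the width is 3 − 1 = 2 and tw(G) ≤ 2. On the other hand G contains the 3-clique {1, 2, 3}. A clique must lie in a single bag of any decomposition, so no decomposition can have width below 2. Hence tw(G) = 2 exactly.

Treewidth 2.
One such decomposition:
Bags: B1 = {1, 3, 4}  B2 = {3, 4, 5}  B3 = {1, 2, 3}
Tree: B1–B2, B1–B3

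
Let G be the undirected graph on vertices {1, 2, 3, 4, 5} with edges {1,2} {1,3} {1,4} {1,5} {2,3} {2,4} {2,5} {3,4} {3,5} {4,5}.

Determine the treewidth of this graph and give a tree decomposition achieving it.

Treewidth 4.
One such decomposition:
Bags: B1 = {1, 2, 3, 4, 5}
Tree: (single bag)

With just one bag of size 5, the width is 5 − 1 = 4, so tw(G) ≤ 4. On the other hand G contains the 5-clique {1, 2, 3, 4, 5}. A clique must lie in a single bag of any decomposition, so no decomposition can have width below 4. Therefore the treewidth is 4.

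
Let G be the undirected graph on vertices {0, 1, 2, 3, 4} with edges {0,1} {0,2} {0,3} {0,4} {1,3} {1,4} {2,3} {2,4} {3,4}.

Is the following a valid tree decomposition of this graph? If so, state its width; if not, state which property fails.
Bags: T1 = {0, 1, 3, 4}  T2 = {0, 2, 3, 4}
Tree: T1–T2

Yes; width 3.

Every vertex of G appears in some bag (union = {0, 1, 2, 3, 4}); every edge is covered by a bag; and for each vertex v the set of bags containing v is connected in the bag tree. The decomposition is therefore valid. The largest bag has 4 vertices, so the width is 3.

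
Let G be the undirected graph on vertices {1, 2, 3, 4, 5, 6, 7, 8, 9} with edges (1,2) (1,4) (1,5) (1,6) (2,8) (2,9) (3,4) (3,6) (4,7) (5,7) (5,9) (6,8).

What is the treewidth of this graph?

A width-3 tree decomposition is:
Bags: B1 = {4, 5, 7, 9}  B2 = {1, 4, 5, 9}  B3 = {1, 2, 4, 9}  B4 = {1, 2, 3, 4}  B5 = {1, 2, 3, 6}  B6 = {2, 3, 6, 8}
Tree: B1–B2, B2–B3, B3–B4, B4–B5, B5–B6
Every bag has size at most 4, so the width is 4 − 1 = 3 and tw(G) ≤ 3. For the lower bound: the 4 vertex sets {5,7,9}, {4}, {1}, {2,3,6,8} are disjoint, each induces a connected subgraph, and every pair is joined by at least one edge of G. Contracting each set to a single vertex therefore yields K_{4} as a minor, and since treewidth is minor-monotone, tw(G) ≥ tw(K_{4}) = 3. Combining the bounds, tw(G) = 3.

3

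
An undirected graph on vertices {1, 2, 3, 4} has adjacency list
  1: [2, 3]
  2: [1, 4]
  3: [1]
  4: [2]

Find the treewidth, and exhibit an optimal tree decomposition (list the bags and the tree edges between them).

Treewidth 1.
One optimal decomposition is:
Bags: B1 = {2, 4}  B2 = {1, 2}  B3 = {1, 3}
Tree: B1–B2, B2–B3

The largest bag has 2 vertices, giving width 1; this decomposition certifies tw(G) ≤ 1. Since G has at least one edge (e.g. 4–2), it is not an edgeless graph, so tw(G) ≥ 1. Hence tw(G) = 1 exactly.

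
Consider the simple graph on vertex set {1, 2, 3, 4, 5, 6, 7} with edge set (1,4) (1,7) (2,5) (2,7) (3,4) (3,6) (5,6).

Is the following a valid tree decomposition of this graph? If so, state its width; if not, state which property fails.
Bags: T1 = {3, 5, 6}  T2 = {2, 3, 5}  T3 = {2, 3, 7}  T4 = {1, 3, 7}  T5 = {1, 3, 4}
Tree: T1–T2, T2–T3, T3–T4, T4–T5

Yes; width 2.

Vertex coverage: the bags together contain {1, 2, 3, 4, 5, 6, 7}, the full vertex set. Edge coverage: each edge of G has both endpoints in at least one bag. Running intersection: for every vertex, the bags containing it form a connected subtree. All three properties hold, so this is a valid tree decomposition of width max|bag| − 1 = 2, and hence tw(G) ≤ 2.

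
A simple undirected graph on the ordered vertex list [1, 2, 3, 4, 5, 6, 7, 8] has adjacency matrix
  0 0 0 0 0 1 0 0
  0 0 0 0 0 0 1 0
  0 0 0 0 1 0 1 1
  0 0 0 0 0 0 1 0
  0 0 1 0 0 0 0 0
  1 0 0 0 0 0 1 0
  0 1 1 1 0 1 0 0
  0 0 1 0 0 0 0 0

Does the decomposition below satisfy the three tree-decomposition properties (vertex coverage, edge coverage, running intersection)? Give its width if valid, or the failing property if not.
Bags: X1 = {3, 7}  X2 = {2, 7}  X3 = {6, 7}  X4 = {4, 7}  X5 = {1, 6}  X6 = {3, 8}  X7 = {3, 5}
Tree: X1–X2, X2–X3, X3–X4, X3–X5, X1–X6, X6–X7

Every vertex of G appears in some bag (union = {1, 2, 3, 4, 5, 6, 7, 8}); every edge is covered by a bag; and for each vertex v the set of bags containing v is connected in the bag tree. The decomposition is therefore valid. The largest bag has 2 vertices, so the width is 1.

Yes; width 1.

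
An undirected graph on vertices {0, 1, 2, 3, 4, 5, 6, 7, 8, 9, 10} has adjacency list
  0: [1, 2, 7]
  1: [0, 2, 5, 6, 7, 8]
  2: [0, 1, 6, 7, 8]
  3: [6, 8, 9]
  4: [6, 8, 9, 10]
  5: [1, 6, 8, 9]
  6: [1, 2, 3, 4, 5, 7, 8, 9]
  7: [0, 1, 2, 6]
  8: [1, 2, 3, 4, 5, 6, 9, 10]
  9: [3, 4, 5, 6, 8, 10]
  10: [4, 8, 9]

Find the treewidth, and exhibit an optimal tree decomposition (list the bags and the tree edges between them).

Each bag holds 4 vertices, so the decomposition has width 3, which upper-bounds the treewidth. Conversely, {0, 1, 2, 7} is a clique of size 4, and the vertices of any clique must share a bag in every tree decomposition; so some bag has ≥ 4 vertices and tw(G) ≥ 3. Combining the bounds, tw(G) = 3.

Treewidth 3.
One such decomposition:
Bags: B1 = {1, 2, 6, 8}  B2 = {1, 5, 6, 8}  B3 = {5, 6, 8, 9}  B4 = {1, 2, 6, 7}  B5 = {4, 6, 8, 9}  B6 = {3, 6, 8, 9}  B7 = {0, 1, 2, 7}  B8 = {4, 8, 9, 10}
Tree: B1–B2, B2–B3, B1–B4, B3–B5, B3–B6, B4–B7, B5–B8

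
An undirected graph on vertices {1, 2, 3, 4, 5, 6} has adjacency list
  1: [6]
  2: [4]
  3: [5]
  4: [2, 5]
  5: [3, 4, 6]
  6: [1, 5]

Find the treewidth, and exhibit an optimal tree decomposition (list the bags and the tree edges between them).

Each bag holds 2 vertices, so the decomposition has width 1, which upper-bounds the treewidth. Any graph with an edge has treewidth ≥ 1, and G has the edge 5–6. The upper and lower bounds meet at 1, so that is the treewidth.

Treewidth 1.
One optimal decomposition is:
Bags: B1 = {5, 6}  B2 = {1, 6}  B3 = {4, 5}  B4 = {2, 4}  B5 = {3, 5}
Tree: B1–B2, B1–B3, B3–B4, B1–B5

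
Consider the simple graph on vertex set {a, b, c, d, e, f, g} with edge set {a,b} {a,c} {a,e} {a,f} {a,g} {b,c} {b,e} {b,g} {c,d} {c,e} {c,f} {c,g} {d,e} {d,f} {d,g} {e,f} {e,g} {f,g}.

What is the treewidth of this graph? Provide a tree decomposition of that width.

Treewidth 4.
One such decomposition:
Bags: B1 = {a, c, e, f, g}  B2 = {a, b, c, e, g}  B3 = {c, d, e, f, g}
Tree: B1–B2, B1–B3

The largest bag has 5 vertices, giving width 4; this decomposition certifies tw(G) ≤ 4. On the other hand G contains the 5-clique {c, d, e, f, g}. A clique must lie in a single bag of any decomposition, so no decomposition can have width below 4. Hence tw(G) = 4 exactly.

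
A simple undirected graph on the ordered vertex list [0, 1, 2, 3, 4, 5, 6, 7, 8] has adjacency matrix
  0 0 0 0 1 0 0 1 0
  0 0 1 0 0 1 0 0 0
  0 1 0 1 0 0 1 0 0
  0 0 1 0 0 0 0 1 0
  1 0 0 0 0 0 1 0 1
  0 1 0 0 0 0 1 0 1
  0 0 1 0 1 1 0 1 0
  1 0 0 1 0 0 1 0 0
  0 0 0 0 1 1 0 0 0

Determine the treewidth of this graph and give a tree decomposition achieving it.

Treewidth 3.
One such decomposition:
Bags: B1 = {1, 2, 5, 8}  B2 = {2, 5, 6, 8}  B3 = {2, 4, 6, 8}  B4 = {2, 3, 4, 6}  B5 = {3, 4, 6, 7}  B6 = {0, 3, 4, 7}
Tree: B1–B2, B2–B3, B3–B4, B4–B5, B5–B6

The largest bag has 4 vertices, giving width 3; this decomposition certifies tw(G) ≤ 3. For the lower bound: the 4 vertex sets {1,5,8}, {2}, {6}, {0,3,4,7} are disjoint, each induces a connected subgraph, and every pair is joined by at least one edge of G. Contracting each set to a single vertex therefore yields K_{4} as a minor, and since treewidth is minor-monotone, tw(G) ≥ tw(K_{4}) = 3. Hence tw(G) = 3 exactly.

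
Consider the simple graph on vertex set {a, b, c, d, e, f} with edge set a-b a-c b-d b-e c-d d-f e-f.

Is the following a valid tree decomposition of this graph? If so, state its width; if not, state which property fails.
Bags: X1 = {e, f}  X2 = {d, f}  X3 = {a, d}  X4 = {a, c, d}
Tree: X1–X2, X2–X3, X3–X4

No — vertex b appears in no bag.

A tree decomposition must satisfy three properties: every vertex lies in some bag; for every edge, both endpoints lie together in some bag; and for every vertex, the bags containing it form a connected subtree. Here vertex b appears in no bag, so the decomposition is invalid.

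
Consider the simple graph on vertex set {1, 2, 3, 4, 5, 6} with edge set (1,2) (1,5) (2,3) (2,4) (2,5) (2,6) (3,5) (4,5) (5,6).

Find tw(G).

2

A width-2 tree decomposition is:
Bags: B1 = {2, 3, 5}  B2 = {2, 4, 5}  B3 = {2, 5, 6}  B4 = {1, 2, 5}
Tree: B1–B2, B2–B3, B2–B4
The largest bag has 3 vertices, giving width 2; this decomposition certifies tw(G) ≤ 2. For the lower bound, the 3 vertices {1, 2, 5} are pairwise adjacent, and any tree decomposition puts a clique entirely inside one bag — forcing width ≥ 2. The upper and lower bounds meet at 2, so that is the treewidth.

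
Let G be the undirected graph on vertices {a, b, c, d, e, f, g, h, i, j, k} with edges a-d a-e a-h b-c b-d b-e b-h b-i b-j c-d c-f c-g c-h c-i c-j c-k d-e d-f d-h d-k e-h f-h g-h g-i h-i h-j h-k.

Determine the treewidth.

A width-3 tree decomposition is:
Bags: B1 = {b, c, d, h}  B2 = {b, c, h, i}  B3 = {c, d, f, h}  B4 = {b, c, h, j}  B5 = {c, g, h, i}  B6 = {b, d, e, h}  B7 = {a, d, e, h}  B8 = {c, d, h, k}
Tree: B1–B2, B1–B3, B1–B4, B2–B5, B1–B6, B6–B7, B1–B8
The largest bag has 4 vertices, giving width 3; this decomposition certifies tw(G) ≤ 3. For the lower bound, the 4 vertices {a, d, e, h} are pairwise adjacent, and any tree decomposition puts a clique entirely inside one bag — forcing width ≥ 3. Hence tw(G) = 3 exactly.

3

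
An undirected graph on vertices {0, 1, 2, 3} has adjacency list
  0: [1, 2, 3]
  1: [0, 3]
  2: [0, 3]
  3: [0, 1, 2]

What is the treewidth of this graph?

2

A width-2 tree decomposition is:
Bags: B1 = {0, 2, 3}  B2 = {0, 1, 3}
Tree: B1–B2
Every bag has size at most 3, so the width is 3 − 1 = 2 and tw(G) ≤ 2. On the other hand G contains the 3-clique {0, 1, 3}. A clique must lie in a single bag of any decomposition, so no decomposition can have width below 2. Therefore the treewidth is 2.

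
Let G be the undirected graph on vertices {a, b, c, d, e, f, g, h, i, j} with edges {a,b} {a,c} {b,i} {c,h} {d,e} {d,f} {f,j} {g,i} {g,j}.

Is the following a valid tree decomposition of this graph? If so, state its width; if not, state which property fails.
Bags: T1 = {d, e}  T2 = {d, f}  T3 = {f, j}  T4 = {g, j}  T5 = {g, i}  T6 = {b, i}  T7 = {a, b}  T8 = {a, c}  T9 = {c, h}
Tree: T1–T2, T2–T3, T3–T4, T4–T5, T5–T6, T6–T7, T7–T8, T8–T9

Yes; width 1.

Every vertex of G appears in some bag (union = {a, b, c, d, e, f, g, h, i, j}); every edge is covered by a bag; and for each vertex v the set of bags containing v is connected in the bag tree. The decomposition is therefore valid. The largest bag has 2 vertices, so the width is 1.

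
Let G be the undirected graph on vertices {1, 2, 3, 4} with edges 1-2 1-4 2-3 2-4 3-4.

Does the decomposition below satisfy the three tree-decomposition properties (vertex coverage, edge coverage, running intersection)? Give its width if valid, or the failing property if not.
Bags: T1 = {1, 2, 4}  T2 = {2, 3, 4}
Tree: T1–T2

Every vertex of G appears in some bag (union = {1, 2, 3, 4}); every edge is covered by a bag; and for each vertex v the set of bags containing v is connected in the bag tree. The decomposition is therefore valid. The largest bag has 3 vertices, so the width is 2.

Yes; width 2.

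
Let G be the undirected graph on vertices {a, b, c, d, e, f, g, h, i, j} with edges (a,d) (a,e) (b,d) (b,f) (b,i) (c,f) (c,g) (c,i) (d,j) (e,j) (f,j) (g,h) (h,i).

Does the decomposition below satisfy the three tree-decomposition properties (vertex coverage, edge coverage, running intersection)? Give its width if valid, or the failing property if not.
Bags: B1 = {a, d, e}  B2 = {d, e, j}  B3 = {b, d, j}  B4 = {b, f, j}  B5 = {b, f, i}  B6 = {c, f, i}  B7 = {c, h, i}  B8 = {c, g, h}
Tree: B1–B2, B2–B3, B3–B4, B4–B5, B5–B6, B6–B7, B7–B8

Checking the three conditions: (i) the bags cover all of {a, b, c, d, e, f, g, h, i, j}; (ii) for each edge, some bag contains both endpoints; (iii) the bags containing any fixed vertex form a subtree. All hold, so the decomposition is valid with width 3 − 1 = 2.

Yes; width 2.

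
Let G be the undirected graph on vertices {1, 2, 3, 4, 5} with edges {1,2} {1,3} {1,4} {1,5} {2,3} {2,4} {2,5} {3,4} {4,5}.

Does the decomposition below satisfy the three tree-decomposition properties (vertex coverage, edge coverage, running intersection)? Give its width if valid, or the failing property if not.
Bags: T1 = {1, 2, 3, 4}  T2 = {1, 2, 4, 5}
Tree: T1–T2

Checking the three conditions: (i) the bags cover all of {1, 2, 3, 4, 5}; (ii) for each edge, some bag contains both endpoints; (iii) the bags containing any fixed vertex form a subtree. All hold, so the decomposition is valid with width 4 − 1 = 3.

Yes; width 3.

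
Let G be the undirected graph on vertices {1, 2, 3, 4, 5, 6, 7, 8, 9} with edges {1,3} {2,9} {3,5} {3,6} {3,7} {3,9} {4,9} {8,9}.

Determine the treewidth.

A width-1 tree decomposition is:
Bags: B1 = {3, 9}  B2 = {4, 9}  B3 = {3, 6}  B4 = {2, 9}  B5 = {3, 7}  B6 = {3, 5}  B7 = {1, 3}  B8 = {8, 9}
Tree: B1–B2, B1–B3, B1–B4, B1–B5, B3–B6, B6–B7, B4–B8
Each bag holds 2 vertices, so the decomposition has width 1, which upper-bounds the treewidth. Any graph with an edge has treewidth ≥ 1, and G has the edge 3–9. Hence tw(G) = 1 exactly.

1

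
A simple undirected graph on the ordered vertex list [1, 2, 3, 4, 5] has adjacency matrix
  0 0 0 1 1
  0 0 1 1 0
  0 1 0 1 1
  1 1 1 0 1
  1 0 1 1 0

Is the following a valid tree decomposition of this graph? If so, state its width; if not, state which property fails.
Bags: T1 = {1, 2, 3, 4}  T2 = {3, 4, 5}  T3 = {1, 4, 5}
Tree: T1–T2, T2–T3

A tree decomposition must satisfy three properties: every vertex lies in some bag; for every edge, both endpoints lie together in some bag; and for every vertex, the bags containing it form a connected subtree. Here bags containing vertex 1 are not connected in the tree, so the decomposition is invalid.

No — bags containing vertex 1 are not connected in the tree.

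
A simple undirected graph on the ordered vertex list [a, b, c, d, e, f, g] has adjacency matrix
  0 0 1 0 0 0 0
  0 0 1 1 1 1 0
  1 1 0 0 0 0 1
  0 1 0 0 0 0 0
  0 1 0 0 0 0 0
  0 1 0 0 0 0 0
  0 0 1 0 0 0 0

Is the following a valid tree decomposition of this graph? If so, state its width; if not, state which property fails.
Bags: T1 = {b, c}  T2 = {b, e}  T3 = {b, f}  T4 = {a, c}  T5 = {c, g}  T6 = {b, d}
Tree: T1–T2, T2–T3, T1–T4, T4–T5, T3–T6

Checking the three conditions: (i) the bags cover all of {a, b, c, d, e, f, g}; (ii) for each edge, some bag contains both endpoints; (iii) the bags containing any fixed vertex form a subtree. All hold, so the decomposition is valid with width 2 − 1 = 1.

Yes; width 1.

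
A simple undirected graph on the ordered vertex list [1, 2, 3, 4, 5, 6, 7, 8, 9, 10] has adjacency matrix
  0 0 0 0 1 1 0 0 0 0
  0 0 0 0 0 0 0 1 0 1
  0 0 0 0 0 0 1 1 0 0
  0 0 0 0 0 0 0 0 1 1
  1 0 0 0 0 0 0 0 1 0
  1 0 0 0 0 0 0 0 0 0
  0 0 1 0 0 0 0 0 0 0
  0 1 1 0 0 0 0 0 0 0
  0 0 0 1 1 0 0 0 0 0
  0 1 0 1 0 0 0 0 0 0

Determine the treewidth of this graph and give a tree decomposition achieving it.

Each bag holds 2 vertices, so the decomposition has width 1, which upper-bounds the treewidth. Any graph with an edge has treewidth ≥ 1, and G has the edge 7–3. The upper and lower bounds meet at 1, so that is the treewidth.

Treewidth 1.
One optimal decomposition is:
Bags: B1 = {3, 7}  B2 = {3, 8}  B3 = {2, 8}  B4 = {2, 10}  B5 = {4, 10}  B6 = {4, 9}  B7 = {5, 9}  B8 = {1, 5}  B9 = {1, 6}
Tree: B1–B2, B2–B3, B3–B4, B4–B5, B5–B6, B6–B7, B7–B8, B8–B9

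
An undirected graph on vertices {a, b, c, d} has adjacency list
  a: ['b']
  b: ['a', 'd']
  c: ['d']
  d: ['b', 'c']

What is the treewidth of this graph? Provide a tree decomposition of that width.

Every bag has size at most 2, so the width is 2 − 1 = 1 and tw(G) ≤ 1. G has an edge, so its treewidth is at least 1. Combining the bounds, tw(G) = 1.

Treewidth 1.
Bags: B1 = {a, b}  B2 = {b, d}  B3 = {c, d}
Tree: B1–B2, B2–B3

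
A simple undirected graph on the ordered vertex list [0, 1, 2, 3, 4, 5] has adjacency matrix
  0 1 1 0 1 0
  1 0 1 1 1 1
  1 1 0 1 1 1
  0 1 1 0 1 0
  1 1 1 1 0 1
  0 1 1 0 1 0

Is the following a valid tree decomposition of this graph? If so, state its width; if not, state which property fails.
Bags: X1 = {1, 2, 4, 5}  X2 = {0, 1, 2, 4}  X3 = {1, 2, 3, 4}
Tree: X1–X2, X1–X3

Yes; width 3.

Vertex coverage: the bags together contain {0, 1, 2, 3, 4, 5}, the full vertex set. Edge coverage: each edge of G has both endpoints in at least one bag. Running intersection: for every vertex, the bags containing it form a connected subtree. All three properties hold, so this is a valid tree decomposition of width max|bag| − 1 = 3, and hence tw(G) ≤ 3.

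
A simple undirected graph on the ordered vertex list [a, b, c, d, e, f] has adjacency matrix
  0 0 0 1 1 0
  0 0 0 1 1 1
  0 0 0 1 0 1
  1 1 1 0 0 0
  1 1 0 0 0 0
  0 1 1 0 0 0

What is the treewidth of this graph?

A width-2 tree decomposition is:
Bags: B1 = {a, b, e}  B2 = {a, b, d}  B3 = {b, d, f}  B4 = {c, d, f}
Tree: B1–B2, B2–B3, B3–B4
Every bag has size at most 3, so the width is 3 − 1 = 2 and tw(G) ≤ 2. For the lower bound, G contains the cycle e–a–d–b–e, so G is not a forest; only forests have treewidth ≤ 1, hence tw(G) ≥ 2. Hence tw(G) = 2 exactly.

2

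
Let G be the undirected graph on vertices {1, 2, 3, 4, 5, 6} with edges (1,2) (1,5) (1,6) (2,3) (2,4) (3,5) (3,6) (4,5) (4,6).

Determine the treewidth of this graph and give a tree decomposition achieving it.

The largest bag has 4 vertices, giving width 3; this decomposition certifies tw(G) ≤ 3. For the lower bound: the 4 vertex sets {1,5}, {3,6}, {4}, {2} are disjoint, each induces a connected subgraph, and every pair is joined by at least one edge of G. Contracting each set to a single vertex therefore yields K_{4} as a minor, and since treewidth is minor-monotone, tw(G) ≥ tw(K_{4}) = 3. Hence tw(G) = 3 exactly.

Treewidth 3.
One such decomposition:
Bags: B1 = {1, 3, 4, 5}  B2 = {1, 3, 4, 6}  B3 = {1, 2, 3, 4}
Tree: B1–B2, B2–B3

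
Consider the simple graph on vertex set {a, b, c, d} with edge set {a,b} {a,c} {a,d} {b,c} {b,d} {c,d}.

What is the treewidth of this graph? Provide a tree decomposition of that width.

Treewidth 3.
Bags: B1 = {a, b, c, d}
Tree: (single bag)

A single bag containing all 4 vertices is trivially a valid decomposition of width 3. Conversely, {a, b, c, d} is a clique of size 4, and the vertices of any clique must share a bag in every tree decomposition; so some bag has ≥ 4 vertices and tw(G) ≥ 3. The upper and lower bounds meet at 3, so that is the treewidth.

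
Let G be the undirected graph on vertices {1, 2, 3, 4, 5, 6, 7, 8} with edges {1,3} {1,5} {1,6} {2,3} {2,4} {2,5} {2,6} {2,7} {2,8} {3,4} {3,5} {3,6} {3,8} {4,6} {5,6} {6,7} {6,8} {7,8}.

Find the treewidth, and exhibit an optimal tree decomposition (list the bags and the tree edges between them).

The largest bag has 4 vertices, giving width 3; this decomposition certifies tw(G) ≤ 3. Conversely, {1, 3, 5, 6} is a clique of size 4, and the vertices of any clique must share a bag in every tree decomposition; so some bag has ≥ 4 vertices and tw(G) ≥ 3. Hence tw(G) = 3 exactly.

Treewidth 3.
One optimal decomposition is:
Bags: B1 = {2, 3, 5, 6}  B2 = {2, 3, 4, 6}  B3 = {2, 3, 6, 8}  B4 = {2, 6, 7, 8}  B5 = {1, 3, 5, 6}
Tree: B1–B2, B1–B3, B3–B4, B1–B5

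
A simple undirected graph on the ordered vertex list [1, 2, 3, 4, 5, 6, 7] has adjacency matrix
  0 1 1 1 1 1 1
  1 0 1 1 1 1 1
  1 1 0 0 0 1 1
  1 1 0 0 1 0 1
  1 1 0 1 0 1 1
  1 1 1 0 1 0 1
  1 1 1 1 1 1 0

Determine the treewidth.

4

A width-4 tree decomposition is:
Bags: B1 = {1, 2, 3, 6, 7}  B2 = {1, 2, 5, 6, 7}  B3 = {1, 2, 4, 5, 7}
Tree: B1–B2, B2–B3
Each bag holds 5 vertices, so the decomposition has width 4, which upper-bounds the treewidth. On the other hand G contains the 5-clique {1, 2, 3, 6, 7}. A clique must lie in a single bag of any decomposition, so no decomposition can have width below 4. Combining the bounds, tw(G) = 4.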